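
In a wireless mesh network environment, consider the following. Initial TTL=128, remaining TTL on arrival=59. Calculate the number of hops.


Given: initial TTL = 128, received TTL = 59
Hops = initial TTL - received TTL
Hops = 128 - 59 = 69

69


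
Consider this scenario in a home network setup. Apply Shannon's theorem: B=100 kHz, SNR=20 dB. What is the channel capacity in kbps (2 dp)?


Given: B = 100 kHz, SNR = 20 dB
SNR linear = 10^(20/10) = 100
1 + SNR = 101
log2(101) = 6.6582114828
C = 100 * 1000 * 6.6582114828 = 665821.1483 bps
C = 665.821148 kbps -> 665.82 kbps (2 dp)

665.82


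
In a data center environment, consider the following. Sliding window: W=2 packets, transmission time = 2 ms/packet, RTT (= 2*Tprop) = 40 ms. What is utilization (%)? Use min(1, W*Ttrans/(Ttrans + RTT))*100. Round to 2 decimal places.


Given: W = 2, Ttrans = 2 ms, RTT = 40 ms (= 2 * Tprop, Tprop = 20 ms)
Cycle time = Ttrans + RTT = 2 + 40 = 42 ms (first packet sent until its ACK returns)
W * Ttrans = 2 * 2 = 4 ms of sending per cycle
W * Ttrans / (Ttrans + RTT) = 4 / 42 = 0.095238
U = min(1, 0.095238) = 0.095238
U% = 9.52%

9.52


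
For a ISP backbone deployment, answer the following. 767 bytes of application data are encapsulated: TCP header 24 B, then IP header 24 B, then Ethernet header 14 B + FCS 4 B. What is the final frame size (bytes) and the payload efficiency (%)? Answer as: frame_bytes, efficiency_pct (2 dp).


TCP segment = 767 + 24 = 791 B
IP packet = 791 + 24 = 815 B
Ethernet frame = 815 + 14 + 4 = 833 B
Efficiency = app / frame = 767 / 833 = 0.920768 = 92.0768% -> 92.08% (2 dp)

833, 92.08


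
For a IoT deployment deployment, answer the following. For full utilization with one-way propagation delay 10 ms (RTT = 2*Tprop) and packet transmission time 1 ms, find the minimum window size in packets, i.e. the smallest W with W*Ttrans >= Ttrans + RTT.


Given: Ttrans = 1 ms, RTT = 20 ms (= 2 * Tprop, Tprop = 10 ms)
Time until first ACK returns = Ttrans + RTT = 1 + 20 = 21 ms
Need W * Ttrans >= Ttrans + RTT  ->  W >= (Ttrans + RTT) / Ttrans
(Ttrans + RTT) / Ttrans = 21 / 1 = 21
W_min = ceil(21) = 21

21


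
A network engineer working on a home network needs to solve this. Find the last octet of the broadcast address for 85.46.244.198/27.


Given: IP = 85.46.244.198, prefix = /27
Host bits = 32 - 27 = 5
Network last octet = 198 AND mask = 192
Host part size = 2^5 - 1 = 31
Broadcast last octet = 192 OR 31 = 223

223


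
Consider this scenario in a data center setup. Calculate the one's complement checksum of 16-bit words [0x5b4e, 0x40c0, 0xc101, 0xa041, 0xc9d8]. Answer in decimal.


Given words: [0x5b4e, 0x40c0, 0xc101, 0xa041, 0xc9d8]
Step 1: Sum all words
Raw sum = 23374 + 16576 + 49409 + 41025 + 51672 = 182056
Step 2: Fold carry: (50984 + 2) = 50986
One's complement = ~50986 & 0xFFFF = 14549

14549


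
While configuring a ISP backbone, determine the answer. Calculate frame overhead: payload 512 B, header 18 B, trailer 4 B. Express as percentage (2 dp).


Given: payload = 512 B, header = 18 B, trailer = 4 B
Overhead bytes = header + trailer = 18 + 4 = 22
Total frame = payload + overhead = 512 + 22 = 534
Overhead % = 22 / 534 * 100 = 4.1199% -> 4.12% (2 dp)

4.12


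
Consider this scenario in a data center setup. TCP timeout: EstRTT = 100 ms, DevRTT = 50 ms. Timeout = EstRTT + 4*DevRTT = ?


Given: EstRTT = 100 ms, DevRTT = 50 ms
Timeout = EstRTT + 4 * DevRTT
4 * DevRTT = 4 * 50 = 200
Timeout = 100 + 200 = 300 ms

300


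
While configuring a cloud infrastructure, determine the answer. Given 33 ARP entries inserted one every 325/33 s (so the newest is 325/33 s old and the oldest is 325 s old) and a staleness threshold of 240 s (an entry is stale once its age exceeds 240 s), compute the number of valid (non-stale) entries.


Ages are k * 325/33 s for k = 1..33 (spacing = 9.8485 s).
Entry k is valid iff k * 325/33 <= 240 iff k <= 33 * 240 / 325 = 24.3692
n_valid = floor(24.3692) = 24
(n_stale = 33 - 24 = 9)

24


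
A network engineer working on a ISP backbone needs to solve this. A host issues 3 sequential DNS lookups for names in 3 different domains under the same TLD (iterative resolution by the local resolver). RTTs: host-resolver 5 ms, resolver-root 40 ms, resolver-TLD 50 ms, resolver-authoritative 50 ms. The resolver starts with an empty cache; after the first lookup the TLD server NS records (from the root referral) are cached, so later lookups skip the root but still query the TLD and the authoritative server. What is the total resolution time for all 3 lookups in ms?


Lookup 1 (cold cache): local + root + TLD + auth = 5 + 40 + 50 + 50 = 145 ms
Lookups 2..3 (TLD NS cached -> skip root; new domain -> still ask TLD and auth): local + TLD + auth = 5 + 50 + 50 = 105 ms each
Remaining 2 lookups: 2 * 105 = 210 ms
Total = 145 + 210 = 355 ms

355


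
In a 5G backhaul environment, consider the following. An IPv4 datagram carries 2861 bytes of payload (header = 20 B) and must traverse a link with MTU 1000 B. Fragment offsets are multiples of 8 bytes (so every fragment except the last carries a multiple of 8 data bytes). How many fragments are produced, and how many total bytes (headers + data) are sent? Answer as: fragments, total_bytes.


Max data per non-final fragment = floor((MTU - header)/8)*8 = floor((1000 - 20)/8)*8 = floor(980/8)*8 = 976 B
Final fragment needs no 8-byte alignment: it can carry up to MTU - header = 980 B
Non-final fragments needed = ceil((payload - 980) / 976) = ceil(1881/976) = ceil(1.9273) = 2
Number of fragments = 2 + 1 = 3
Fragment sizes (data): 2 * 976 B + 909 B (last, 909 <= 980 OK)
Total bytes sent = payload + n_frags * header = 2861 + 3*20 = 2861 + 60 = 2921 B

3, 2921


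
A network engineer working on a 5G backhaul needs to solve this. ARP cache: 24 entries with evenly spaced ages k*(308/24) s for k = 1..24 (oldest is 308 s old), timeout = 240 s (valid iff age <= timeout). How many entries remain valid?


Ages are k * 308/24 s for k = 1..24 (spacing = 12.8333 s).
Entry k is valid iff k * 308/24 <= 240 iff k <= 24 * 240 / 308 = 18.7013
n_valid = floor(18.7013) = 18
(n_stale = 24 - 18 = 6)

18


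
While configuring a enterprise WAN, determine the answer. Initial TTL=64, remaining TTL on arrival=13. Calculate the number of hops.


Given: initial TTL = 64, received TTL = 13
Hops = initial TTL - received TTL
Hops = 64 - 13 = 51

51


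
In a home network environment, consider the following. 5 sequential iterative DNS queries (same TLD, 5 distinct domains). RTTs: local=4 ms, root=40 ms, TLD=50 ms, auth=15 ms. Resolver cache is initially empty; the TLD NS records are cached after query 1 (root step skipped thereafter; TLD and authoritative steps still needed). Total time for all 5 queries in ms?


Lookup 1 (cold cache): local + root + TLD + auth = 4 + 40 + 50 + 15 = 109 ms
Lookups 2..5 (TLD NS cached -> skip root; new domain -> still ask TLD and auth): local + TLD + auth = 4 + 50 + 15 = 69 ms each
Remaining 4 lookups: 4 * 69 = 276 ms
Total = 109 + 276 = 385 ms

385


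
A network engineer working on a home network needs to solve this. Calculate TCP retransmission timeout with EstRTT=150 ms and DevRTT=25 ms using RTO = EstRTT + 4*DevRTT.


Given: EstRTT = 150 ms, DevRTT = 25 ms
Timeout = EstRTT + 4 * DevRTT
4 * DevRTT = 4 * 25 = 100
Timeout = 150 + 100 = 250 ms

250


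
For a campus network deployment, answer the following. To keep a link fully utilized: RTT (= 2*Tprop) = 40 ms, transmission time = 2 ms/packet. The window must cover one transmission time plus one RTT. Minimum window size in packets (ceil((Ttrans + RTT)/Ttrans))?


Given: Ttrans = 2 ms, RTT = 40 ms (= 2 * Tprop, Tprop = 20 ms)
Time until first ACK returns = Ttrans + RTT = 2 + 40 = 42 ms
Need W * Ttrans >= Ttrans + RTT  ->  W >= (Ttrans + RTT) / Ttrans
(Ttrans + RTT) / Ttrans = 42 / 2 = 21
W_min = ceil(21) = 21

21


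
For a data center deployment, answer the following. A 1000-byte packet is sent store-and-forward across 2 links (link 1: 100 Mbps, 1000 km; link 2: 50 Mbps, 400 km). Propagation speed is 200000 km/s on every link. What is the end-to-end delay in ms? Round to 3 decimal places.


Packet = 1000 bytes = 8000 bits. Store-and-forward: sum (t_trans + t_prop) per link.
Link 1: t_trans = 8000/(100*10^6) s = 0.0800 ms; t_prop = 1000/200000 s = 5.0000 ms; subtotal = 5.0800 ms
Link 2: t_trans = 8000/(50*10^6) s = 0.1600 ms; t_prop = 400/200000 s = 2.0000 ms; subtotal = 2.1600 ms
End-to-end = 5.0800 + 2.1600 = 7.2400 ms -> 7.240 ms (3 dp)

7.240


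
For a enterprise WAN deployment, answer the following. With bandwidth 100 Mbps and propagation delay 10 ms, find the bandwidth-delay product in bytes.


Given: bandwidth = 100 Mbps, delay = 10 ms
BDP in bits = 100 * 10^6 * 10 / 1000
BDP in bits = 1000000
BDP in bytes = 1000000 / 8 = 125000

125000


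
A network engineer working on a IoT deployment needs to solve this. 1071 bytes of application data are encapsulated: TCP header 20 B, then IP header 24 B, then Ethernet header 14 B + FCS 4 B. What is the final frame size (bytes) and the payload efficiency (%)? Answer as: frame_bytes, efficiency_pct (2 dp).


TCP segment = 1071 + 20 = 1091 B
IP packet = 1091 + 24 = 1115 B
Ethernet frame = 1115 + 14 + 4 = 1133 B
Efficiency = app / frame = 1071 / 1133 = 0.945278 = 94.5278% -> 94.53% (2 dp)

1133, 94.53


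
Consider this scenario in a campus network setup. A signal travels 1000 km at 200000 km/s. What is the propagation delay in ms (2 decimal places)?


Given: distance = 1000 km, speed = 200000 km/s
Delay = distance / speed = 1000 / 200000 seconds
Delay in ms = 1000 * 1000 / 200000
Delay = 5.0000 ms
Rounded to 2 dp = 5.00 ms

5.00


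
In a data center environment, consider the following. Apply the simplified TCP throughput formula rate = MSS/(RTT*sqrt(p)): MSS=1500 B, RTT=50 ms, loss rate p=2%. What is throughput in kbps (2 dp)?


Given: MSS = 1500 bytes, RTT = 50 ms, loss = 2%
RTT in seconds = 50 / 1000 = 0.05
Loss rate = 2% = 0.02
sqrt(loss) = sqrt(0.02) = 0.141421356237
Throughput (bytes/s) = 1500 / (0.05 * 0.141421356237) = 212132.0344
Throughput (kbps) = 212132.0344 * 8 / 1000 = 1697.056275 -> 1697.06 kbps (2 dp)

1697.06


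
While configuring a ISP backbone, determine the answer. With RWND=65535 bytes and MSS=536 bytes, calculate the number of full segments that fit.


Given: RWND = 65535 bytes, MSS = 536 bytes
Full segments = floor(RWND / MSS)
Full segments = floor(65535 / 536)
Full segments = floor(122.2668) = 122

122


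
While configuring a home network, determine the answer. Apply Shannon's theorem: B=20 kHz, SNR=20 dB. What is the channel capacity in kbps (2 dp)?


Given: B = 20 kHz, SNR = 20 dB
SNR linear = 10^(20/10) = 100
1 + SNR = 101
log2(101) = 6.6582114828
C = 20 * 1000 * 6.6582114828 = 133164.2297 bps
C = 133.164230 kbps -> 133.16 kbps (2 dp)

133.16


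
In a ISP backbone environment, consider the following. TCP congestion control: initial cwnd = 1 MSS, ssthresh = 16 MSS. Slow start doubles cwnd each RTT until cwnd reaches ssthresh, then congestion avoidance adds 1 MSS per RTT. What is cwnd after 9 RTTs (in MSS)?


RTT 0: cwnd = 1 MSS (initial)
RTT 1: cwnd = 2 MSS (slow start, doubled)
RTT 2: cwnd = 4 MSS (slow start, doubled)
RTT 3: cwnd = 8 MSS (slow start, doubled)
RTT 4: cwnd = 16 MSS (slow start, doubled)
RTT 5: cwnd = 17 MSS (congestion avoidance, +1)
RTT 6: cwnd = 18 MSS (congestion avoidance, +1)
RTT 7: cwnd = 19 MSS (congestion avoidance, +1)
RTT 8: cwnd = 20 MSS (congestion avoidance, +1)
RTT 9: cwnd = 21 MSS (congestion avoidance, +1)

21


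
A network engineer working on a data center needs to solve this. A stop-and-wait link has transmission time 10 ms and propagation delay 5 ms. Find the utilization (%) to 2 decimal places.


Given: Ttrans = 10 ms, Tprop = 5 ms
RTT = 2 * Tprop = 2 * 5 = 10 ms
U = Ttrans / (Ttrans + RTT)
U = 10 / (10 + 10)
U = 10 / 20 = 0.5
U% = 50.00%

50.00


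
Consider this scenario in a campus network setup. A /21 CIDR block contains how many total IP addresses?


Given: CIDR prefix /21
Host bits = 32 - 21 = 11
Total addresses = 2^11 = 2048

2048


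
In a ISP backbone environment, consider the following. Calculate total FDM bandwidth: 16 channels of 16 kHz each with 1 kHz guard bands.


Given: 16 channels, 16 kHz each, guard = 1 kHz
Channel bandwidth = 16 * 16 = 256 kHz
Guard bands = 15 gaps * 1 kHz = 15 kHz
Total = 256 + 15 = 271 kHz

271


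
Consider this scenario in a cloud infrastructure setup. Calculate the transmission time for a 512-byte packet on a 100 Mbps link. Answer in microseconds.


Given: packet = 512 bytes, bandwidth = 100 Mbps
Packet in bits = 512 * 8 = 4096 bits
Bandwidth = 100 * 10^6 = 100000000 bps
Time = 4096 / 100000000 seconds
Time in us = 4096 * 10^6 / 100000000 = 40.96

40.96


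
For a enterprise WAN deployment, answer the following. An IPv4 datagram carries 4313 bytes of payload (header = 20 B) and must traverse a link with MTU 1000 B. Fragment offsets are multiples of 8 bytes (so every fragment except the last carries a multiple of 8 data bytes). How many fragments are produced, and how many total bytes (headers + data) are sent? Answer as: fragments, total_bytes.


Max data per non-final fragment = floor((MTU - header)/8)*8 = floor((1000 - 20)/8)*8 = floor(980/8)*8 = 976 B
Final fragment needs no 8-byte alignment: it can carry up to MTU - header = 980 B
Non-final fragments needed = ceil((payload - 980) / 976) = ceil(3333/976) = ceil(3.4150) = 4
Number of fragments = 4 + 1 = 5
Fragment sizes (data): 4 * 976 B + 409 B (last, 409 <= 980 OK)
Total bytes sent = payload + n_frags * header = 4313 + 5*20 = 4313 + 100 = 4413 B

5, 4413


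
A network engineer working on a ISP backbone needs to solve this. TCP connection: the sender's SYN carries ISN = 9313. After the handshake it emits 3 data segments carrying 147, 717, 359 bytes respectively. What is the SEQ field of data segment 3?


The SYN occupies sequence number ISN = 9313, so the first data byte is ISN + 1 = 9314.
SEQ of data segment i = (ISN + 1) + sum of payload sizes of segments 1..i-1.
Segment 1: SEQ = 9314, payload = 147 bytes
Segment 2: SEQ = 9461, payload = 717 bytes
Segment 3: SEQ = 10178, payload = 359 bytes
SEQ of segment 3 = 9314 + 147 + 717 = 10178

10178


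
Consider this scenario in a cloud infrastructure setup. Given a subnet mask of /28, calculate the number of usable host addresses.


Given: subnet mask /28
Host bits = 32 - 28 = 4
Total addresses = 2^4 = 16
Usable hosts = 16 - 2 (network + broadcast) = 14

14


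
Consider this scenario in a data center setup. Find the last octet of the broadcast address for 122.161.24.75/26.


Given: IP = 122.161.24.75, prefix = /26
Host bits = 32 - 26 = 6
Network last octet = 75 AND mask = 64
Host part size = 2^6 - 1 = 63
Broadcast last octet = 64 OR 63 = 127

127


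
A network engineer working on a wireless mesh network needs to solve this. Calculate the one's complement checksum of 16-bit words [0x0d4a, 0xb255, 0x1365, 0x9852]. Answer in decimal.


Given words: [0x0d4a, 0xb255, 0x1365, 0x9852]
Step 1: Sum all words
Raw sum = 3402 + 45653 + 4965 + 38994 = 93014
Step 2: Fold carry: (27478 + 1) = 27479
One's complement = ~27479 & 0xFFFF = 38056

38056


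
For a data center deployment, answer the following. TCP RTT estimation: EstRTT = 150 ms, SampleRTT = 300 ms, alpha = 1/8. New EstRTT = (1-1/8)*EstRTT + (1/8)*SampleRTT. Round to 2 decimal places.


Given: EstRTT = 150 ms, SampleRTT = 300 ms, alpha = 1/8
New EstRTT = (1 - alpha) * EstRTT + alpha * SampleRTT
(7/8) * 150 = 131.25
(1/8) * 300 = 37.5
New EstRTT = 131.25 + 37.5 = 168.75 ms -> 168.75 ms (2 dp)

168.75


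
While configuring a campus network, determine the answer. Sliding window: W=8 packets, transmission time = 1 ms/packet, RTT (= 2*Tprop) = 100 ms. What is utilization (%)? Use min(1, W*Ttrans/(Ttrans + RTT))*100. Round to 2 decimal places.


Given: W = 8, Ttrans = 1 ms, RTT = 100 ms (= 2 * Tprop, Tprop = 50 ms)
Cycle time = Ttrans + RTT = 1 + 100 = 101 ms (first packet sent until its ACK returns)
W * Ttrans = 8 * 1 = 8 ms of sending per cycle
W * Ttrans / (Ttrans + RTT) = 8 / 101 = 0.079208
U = min(1, 0.079208) = 0.079208
U% = 7.92%

7.92


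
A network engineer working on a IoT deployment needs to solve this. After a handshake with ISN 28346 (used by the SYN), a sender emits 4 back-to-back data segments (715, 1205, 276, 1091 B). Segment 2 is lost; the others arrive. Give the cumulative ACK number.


SYN uses sequence number 28346; first data byte = ISN + 1 = 28347.
Segment 1: SEQ = 28347, len = 715 B, covers [28347, 29061]
Segment 2: SEQ = 29062, len = 1205 B, covers [29062, 30266] [LOST]
Segment 3: SEQ = 30267, len = 276 B, covers [30267, 30542]
Segment 4: SEQ = 30543, len = 1091 B, covers [30543, 31633]
In-order data received: bytes [28347, 29061] (segments 1..1).
Segment 2 missing -> gap begins at byte 29062; later segments buffered out of order.
Cumulative ACK = next expected in-order byte = 28347 + 715 = 29062

29062


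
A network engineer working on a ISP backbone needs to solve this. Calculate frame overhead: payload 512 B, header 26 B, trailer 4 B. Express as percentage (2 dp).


Given: payload = 512 B, header = 26 B, trailer = 4 B
Overhead bytes = header + trailer = 26 + 4 = 30
Total frame = payload + overhead = 512 + 30 = 542
Overhead % = 30 / 542 * 100 = 5.5351% -> 5.54% (2 dp)

5.54


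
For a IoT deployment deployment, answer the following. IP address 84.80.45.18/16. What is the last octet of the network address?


Given: IP = 84.80.45.18, prefix = /16
Subnet mask = 255.255.0.0
Last octet of IP: 18
Last octet of mask: 0
Network last octet = 18 AND 0 = 0

0


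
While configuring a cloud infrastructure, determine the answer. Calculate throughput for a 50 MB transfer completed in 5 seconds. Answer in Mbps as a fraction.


Given: file = 50 MB, time = 5 s
File in Mb = 50 * 8 = 400 Mb
Throughput = 400 / 5 Mbps
Throughput = 80 Mbps

80


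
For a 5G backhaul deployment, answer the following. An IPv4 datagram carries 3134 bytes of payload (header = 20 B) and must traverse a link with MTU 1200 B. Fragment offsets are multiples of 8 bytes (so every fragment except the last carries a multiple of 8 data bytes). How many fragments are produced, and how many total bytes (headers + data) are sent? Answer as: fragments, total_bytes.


Max data per non-final fragment = floor((MTU - header)/8)*8 = floor((1200 - 20)/8)*8 = floor(1180/8)*8 = 1176 B
Final fragment needs no 8-byte alignment: it can carry up to MTU - header = 1180 B
Non-final fragments needed = ceil((payload - 1180) / 1176) = ceil(1954/1176) = ceil(1.6616) = 2
Number of fragments = 2 + 1 = 3
Fragment sizes (data): 2 * 1176 B + 782 B (last, 782 <= 1180 OK)
Total bytes sent = payload + n_frags * header = 3134 + 3*20 = 3134 + 60 = 3194 B

3, 3194


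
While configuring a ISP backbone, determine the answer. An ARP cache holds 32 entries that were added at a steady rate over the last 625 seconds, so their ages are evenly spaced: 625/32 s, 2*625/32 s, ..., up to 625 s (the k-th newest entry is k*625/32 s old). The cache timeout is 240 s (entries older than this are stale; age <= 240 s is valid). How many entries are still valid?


Ages are k * 625/32 s for k = 1..32 (spacing = 19.5312 s).
Entry k is valid iff k * 625/32 <= 240 iff k <= 32 * 240 / 625 = 12.2880
n_valid = floor(12.2880) = 12
(n_stale = 32 - 12 = 20)

12


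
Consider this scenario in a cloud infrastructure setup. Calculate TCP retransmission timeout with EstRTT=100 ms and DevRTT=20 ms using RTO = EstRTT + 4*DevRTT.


Given: EstRTT = 100 ms, DevRTT = 20 ms
Timeout = EstRTT + 4 * DevRTT
4 * DevRTT = 4 * 20 = 80
Timeout = 100 + 80 = 180 ms

180


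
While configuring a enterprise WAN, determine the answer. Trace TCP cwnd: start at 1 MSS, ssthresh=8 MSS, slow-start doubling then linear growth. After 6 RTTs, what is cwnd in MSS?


RTT 0: cwnd = 1 MSS (initial)
RTT 1: cwnd = 2 MSS (slow start, doubled)
RTT 2: cwnd = 4 MSS (slow start, doubled)
RTT 3: cwnd = 8 MSS (slow start, doubled)
RTT 4: cwnd = 9 MSS (congestion avoidance, +1)
RTT 5: cwnd = 10 MSS (congestion avoidance, +1)
RTT 6: cwnd = 11 MSS (congestion avoidance, +1)

11


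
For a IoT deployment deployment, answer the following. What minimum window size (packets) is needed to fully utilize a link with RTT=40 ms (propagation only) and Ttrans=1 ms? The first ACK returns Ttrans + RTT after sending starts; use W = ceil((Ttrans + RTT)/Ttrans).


Given: Ttrans = 1 ms, RTT = 40 ms (= 2 * Tprop, Tprop = 20 ms)
Time until first ACK returns = Ttrans + RTT = 1 + 40 = 41 ms
Need W * Ttrans >= Ttrans + RTT  ->  W >= (Ttrans + RTT) / Ttrans
(Ttrans + RTT) / Ttrans = 41 / 1 = 41
W_min = ceil(41) = 41

41


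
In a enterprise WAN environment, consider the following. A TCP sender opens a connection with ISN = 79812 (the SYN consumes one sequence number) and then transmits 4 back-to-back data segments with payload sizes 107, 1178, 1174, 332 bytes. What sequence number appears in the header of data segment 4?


The SYN occupies sequence number ISN = 79812, so the first data byte is ISN + 1 = 79813.
SEQ of data segment i = (ISN + 1) + sum of payload sizes of segments 1..i-1.
Segment 1: SEQ = 79813, payload = 107 bytes
Segment 2: SEQ = 79920, payload = 1178 bytes
Segment 3: SEQ = 81098, payload = 1174 bytes
Segment 4: SEQ = 82272, payload = 332 bytes
SEQ of segment 4 = 79813 + 107 + 1178 + 1174 = 82272

82272


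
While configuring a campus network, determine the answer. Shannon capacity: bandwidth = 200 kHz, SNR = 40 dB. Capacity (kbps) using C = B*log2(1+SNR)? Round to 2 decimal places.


Given: B = 200 kHz, SNR = 40 dB
SNR linear = 10^(40/10) = 10000
1 + SNR = 10001
log2(10001) = 13.2878566418
C = 200 * 1000 * 13.2878566418 = 2657571.3284 bps
C = 2657.571328 kbps -> 2657.57 kbps (2 dp)

2657.57


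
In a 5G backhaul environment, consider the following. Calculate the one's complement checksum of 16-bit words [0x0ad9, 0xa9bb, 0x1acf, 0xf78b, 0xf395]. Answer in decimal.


Given words: [0x0ad9, 0xa9bb, 0x1acf, 0xf78b, 0xf395]
Step 1: Sum all words
Raw sum = 2777 + 43451 + 6863 + 63371 + 62357 = 178819
Step 2: Fold carry: (47747 + 2) = 47749
One's complement = ~47749 & 0xFFFF = 17786

17786


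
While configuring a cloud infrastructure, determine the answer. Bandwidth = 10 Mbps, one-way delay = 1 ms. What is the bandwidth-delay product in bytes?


Given: bandwidth = 10 Mbps, delay = 1 ms
BDP in bits = 10 * 10^6 * 1 / 1000
BDP in bits = 10000
BDP in bytes = 10000 / 8 = 1250

1250


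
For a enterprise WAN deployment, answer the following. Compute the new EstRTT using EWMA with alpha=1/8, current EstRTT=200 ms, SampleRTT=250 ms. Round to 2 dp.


Given: EstRTT = 200 ms, SampleRTT = 250 ms, alpha = 1/8
New EstRTT = (1 - alpha) * EstRTT + alpha * SampleRTT
(7/8) * 200 = 175
(1/8) * 250 = 31.25
New EstRTT = 175 + 31.25 = 206.25 ms -> 206.25 ms (2 dp)

206.25


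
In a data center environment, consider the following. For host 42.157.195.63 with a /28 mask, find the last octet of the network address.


Given: IP = 42.157.195.63, prefix = /28
Subnet mask = 255.255.255.240
Last octet of IP: 63
Last octet of mask: 240
Network last octet = 63 AND 240 = 48

48


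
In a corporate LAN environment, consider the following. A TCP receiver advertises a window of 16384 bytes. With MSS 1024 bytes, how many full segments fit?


Given: RWND = 16384 bytes, MSS = 1024 bytes
Full segments = floor(RWND / MSS)
Full segments = floor(16384 / 1024)
Full segments = floor(16.0) = 16

16


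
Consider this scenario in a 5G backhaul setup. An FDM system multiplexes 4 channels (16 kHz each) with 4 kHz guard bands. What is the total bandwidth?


Given: 4 channels, 16 kHz each, guard = 4 kHz
Channel bandwidth = 4 * 16 = 64 kHz
Guard bands = 3 gaps * 4 kHz = 12 kHz
Total = 64 + 12 = 76 kHz

76


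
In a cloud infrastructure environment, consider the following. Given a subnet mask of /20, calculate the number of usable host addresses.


Given: subnet mask /20
Host bits = 32 - 20 = 12
Total addresses = 2^12 = 4096
Usable hosts = 4096 - 2 (network + broadcast) = 4094

4094


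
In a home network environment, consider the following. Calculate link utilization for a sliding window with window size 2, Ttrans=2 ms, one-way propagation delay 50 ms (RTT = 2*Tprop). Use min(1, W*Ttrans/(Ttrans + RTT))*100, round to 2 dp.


Given: W = 2, Ttrans = 2 ms, RTT = 100 ms (= 2 * Tprop, Tprop = 50 ms)
Cycle time = Ttrans + RTT = 2 + 100 = 102 ms (first packet sent until its ACK returns)
W * Ttrans = 2 * 2 = 4 ms of sending per cycle
W * Ttrans / (Ttrans + RTT) = 4 / 102 = 0.039216
U = min(1, 0.039216) = 0.039216
U% = 3.92%

3.92


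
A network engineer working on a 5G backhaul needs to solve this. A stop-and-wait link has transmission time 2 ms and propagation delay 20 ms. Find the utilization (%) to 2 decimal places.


Given: Ttrans = 2 ms, Tprop = 20 ms
RTT = 2 * Tprop = 2 * 20 = 40 ms
U = Ttrans / (Ttrans + RTT)
U = 2 / (2 + 40)
U = 2 / 42 = 0.047619
U% = 4.76%

4.76


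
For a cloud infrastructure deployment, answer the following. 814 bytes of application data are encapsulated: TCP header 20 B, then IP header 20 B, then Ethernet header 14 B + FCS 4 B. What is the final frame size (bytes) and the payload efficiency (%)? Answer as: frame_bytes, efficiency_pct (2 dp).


TCP segment = 814 + 20 = 834 B
IP packet = 834 + 20 = 854 B
Ethernet frame = 854 + 14 + 4 = 872 B
Efficiency = app / frame = 814 / 872 = 0.933486 = 93.3486% -> 93.35% (2 dp)

872, 93.35


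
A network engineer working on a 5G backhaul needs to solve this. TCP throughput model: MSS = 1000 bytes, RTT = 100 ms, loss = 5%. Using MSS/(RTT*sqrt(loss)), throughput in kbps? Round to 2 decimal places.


Given: MSS = 1000 bytes, RTT = 100 ms, loss = 5%
RTT in seconds = 100 / 1000 = 0.1
Loss rate = 5% = 0.05
sqrt(loss) = sqrt(0.05) = 0.223606797750
Throughput (bytes/s) = 1000 / (0.1 * 0.223606797750) = 44721.3595
Throughput (kbps) = 44721.3595 * 8 / 1000 = 357.770876 -> 357.77 kbps (2 dp)

357.77


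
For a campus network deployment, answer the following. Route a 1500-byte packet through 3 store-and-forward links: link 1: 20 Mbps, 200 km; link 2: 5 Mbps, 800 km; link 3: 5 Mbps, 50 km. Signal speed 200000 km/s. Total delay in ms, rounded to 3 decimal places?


Packet = 1500 bytes = 12000 bits. Store-and-forward: sum (t_trans + t_prop) per link.
Link 1: t_trans = 12000/(20*10^6) s = 0.6000 ms; t_prop = 200/200000 s = 1.0000 ms; subtotal = 1.6000 ms
Link 2: t_trans = 12000/(5*10^6) s = 2.4000 ms; t_prop = 800/200000 s = 4.0000 ms; subtotal = 6.4000 ms
Link 3: t_trans = 12000/(5*10^6) s = 2.4000 ms; t_prop = 50/200000 s = 0.2500 ms; subtotal = 2.6500 ms
End-to-end = 1.6000 + 6.4000 + 2.6500 = 10.6500 ms -> 10.650 ms (3 dp)

10.650


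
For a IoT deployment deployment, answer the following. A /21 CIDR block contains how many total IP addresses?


Given: CIDR prefix /21
Host bits = 32 - 21 = 11
Total addresses = 2^11 = 2048

2048


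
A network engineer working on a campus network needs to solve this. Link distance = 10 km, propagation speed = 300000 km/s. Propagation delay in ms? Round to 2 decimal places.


Given: distance = 10 km, speed = 300000 km/s
Delay = distance / speed = 10 / 300000 seconds
Delay in ms = 10 * 1000 / 300000
Delay = 0.0333 ms
Rounded to 2 dp = 0.03 ms

0.03


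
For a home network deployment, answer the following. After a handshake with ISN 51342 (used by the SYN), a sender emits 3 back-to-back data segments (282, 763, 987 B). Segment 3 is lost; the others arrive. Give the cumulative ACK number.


SYN uses sequence number 51342; first data byte = ISN + 1 = 51343.
Segment 1: SEQ = 51343, len = 282 B, covers [51343, 51624]
Segment 2: SEQ = 51625, len = 763 B, covers [51625, 52387]
Segment 3: SEQ = 52388, len = 987 B, covers [52388, 53374] [LOST]
In-order data received: bytes [51343, 52387] (segments 1..2).
Segment 3 missing -> gap begins at byte 52388.
Cumulative ACK = next expected in-order byte = 51343 + 282 + 763 = 52388

52388


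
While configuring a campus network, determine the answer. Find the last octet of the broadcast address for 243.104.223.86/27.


Given: IP = 243.104.223.86, prefix = /27
Host bits = 32 - 27 = 5
Network last octet = 86 AND mask = 64
Host part size = 2^5 - 1 = 31
Broadcast last octet = 64 OR 31 = 95

95


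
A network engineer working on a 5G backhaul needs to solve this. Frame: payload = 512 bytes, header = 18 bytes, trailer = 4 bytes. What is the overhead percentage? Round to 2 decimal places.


Given: payload = 512 B, header = 18 B, trailer = 4 B
Overhead bytes = header + trailer = 18 + 4 = 22
Total frame = payload + overhead = 512 + 22 = 534
Overhead % = 22 / 534 * 100 = 4.1199% -> 4.12% (2 dp)

4.12


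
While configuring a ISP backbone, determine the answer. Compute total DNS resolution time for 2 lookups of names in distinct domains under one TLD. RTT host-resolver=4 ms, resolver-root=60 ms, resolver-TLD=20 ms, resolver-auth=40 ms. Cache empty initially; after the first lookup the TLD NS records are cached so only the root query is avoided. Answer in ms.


Lookup 1 (cold cache): local + root + TLD + auth = 4 + 60 + 20 + 40 = 124 ms
Lookups 2..2 (TLD NS cached -> skip root; new domain -> still ask TLD and auth): local + TLD + auth = 4 + 20 + 40 = 64 ms each
Remaining 1 lookups: 1 * 64 = 64 ms
Total = 124 + 64 = 188 ms

188


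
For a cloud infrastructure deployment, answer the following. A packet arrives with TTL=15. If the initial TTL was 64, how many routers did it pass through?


Given: initial TTL = 64, received TTL = 15
Hops = initial TTL - received TTL
Hops = 64 - 15 = 49

49


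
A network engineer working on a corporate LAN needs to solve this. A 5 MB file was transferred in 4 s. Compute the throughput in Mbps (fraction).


Given: file = 5 MB, time = 4 s
File in Mb = 5 * 8 = 40 Mb
Throughput = 40 / 4 Mbps
Throughput = 10 Mbps

10


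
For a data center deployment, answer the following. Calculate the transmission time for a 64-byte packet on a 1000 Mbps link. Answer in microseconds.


Given: packet = 64 bytes, bandwidth = 1000 Mbps
Packet in bits = 64 * 8 = 512 bits
Bandwidth = 1000 * 10^6 = 1000000000 bps
Time = 512 / 1000000000 seconds
Time in us = 512 * 10^6 / 1000000000 = 0.512

0.512


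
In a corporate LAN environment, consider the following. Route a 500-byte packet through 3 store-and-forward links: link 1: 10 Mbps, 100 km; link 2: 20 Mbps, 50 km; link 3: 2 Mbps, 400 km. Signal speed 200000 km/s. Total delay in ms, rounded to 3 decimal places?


Packet = 500 bytes = 4000 bits. Store-and-forward: sum (t_trans + t_prop) per link.
Link 1: t_trans = 4000/(10*10^6) s = 0.4000 ms; t_prop = 100/200000 s = 0.5000 ms; subtotal = 0.9000 ms
Link 2: t_trans = 4000/(20*10^6) s = 0.2000 ms; t_prop = 50/200000 s = 0.2500 ms; subtotal = 0.4500 ms
Link 3: t_trans = 4000/(2*10^6) s = 2.0000 ms; t_prop = 400/200000 s = 2.0000 ms; subtotal = 4.0000 ms
End-to-end = 0.9000 + 0.4500 + 4.0000 = 5.3500 ms -> 5.350 ms (3 dp)

5.350


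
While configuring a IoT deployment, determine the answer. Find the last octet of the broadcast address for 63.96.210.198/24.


Given: IP = 63.96.210.198, prefix = /24
Host bits = 32 - 24 = 8
Network last octet = 198 AND mask = 0
Host part size = 2^8 - 1 = 255
Broadcast last octet = 0 OR 255 = 255

255


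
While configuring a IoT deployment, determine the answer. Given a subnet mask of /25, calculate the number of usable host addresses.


Given: subnet mask /25
Host bits = 32 - 25 = 7
Total addresses = 2^7 = 128
Usable hosts = 128 - 2 (network + broadcast) = 126

126


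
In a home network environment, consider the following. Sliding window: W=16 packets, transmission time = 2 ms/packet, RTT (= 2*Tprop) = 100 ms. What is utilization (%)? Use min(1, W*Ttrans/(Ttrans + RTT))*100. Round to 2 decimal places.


Given: W = 16, Ttrans = 2 ms, RTT = 100 ms (= 2 * Tprop, Tprop = 50 ms)
Cycle time = Ttrans + RTT = 2 + 100 = 102 ms (first packet sent until its ACK returns)
W * Ttrans = 16 * 2 = 32 ms of sending per cycle
W * Ttrans / (Ttrans + RTT) = 32 / 102 = 0.313725
U = min(1, 0.313725) = 0.313725
U% = 31.37%

31.37


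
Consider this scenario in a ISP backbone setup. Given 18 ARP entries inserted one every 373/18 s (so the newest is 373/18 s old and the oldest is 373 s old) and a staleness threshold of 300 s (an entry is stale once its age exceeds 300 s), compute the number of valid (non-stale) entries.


Ages are k * 373/18 s for k = 1..18 (spacing = 20.7222 s).
Entry k is valid iff k * 373/18 <= 300 iff k <= 18 * 300 / 373 = 14.4772
n_valid = floor(14.4772) = 14
(n_stale = 18 - 14 = 4)

14


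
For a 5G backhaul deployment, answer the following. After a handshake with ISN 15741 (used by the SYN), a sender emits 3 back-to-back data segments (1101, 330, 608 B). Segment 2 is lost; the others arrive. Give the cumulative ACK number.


SYN uses sequence number 15741; first data byte = ISN + 1 = 15742.
Segment 1: SEQ = 15742, len = 1101 B, covers [15742, 16842]
Segment 2: SEQ = 16843, len = 330 B, covers [16843, 17172] [LOST]
Segment 3: SEQ = 17173, len = 608 B, covers [17173, 17780]
In-order data received: bytes [15742, 16842] (segments 1..1).
Segment 2 missing -> gap begins at byte 16843; later segments buffered out of order.
Cumulative ACK = next expected in-order byte = 15742 + 1101 = 16843

16843


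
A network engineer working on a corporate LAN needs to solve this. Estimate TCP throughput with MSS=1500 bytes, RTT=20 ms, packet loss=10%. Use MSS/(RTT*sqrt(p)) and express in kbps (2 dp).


Given: MSS = 1500 bytes, RTT = 20 ms, loss = 10%
RTT in seconds = 20 / 1000 = 0.02
Loss rate = 10% = 0.1
sqrt(loss) = sqrt(0.1) = 0.316227766017
Throughput (bytes/s) = 1500 / (0.02 * 0.316227766017) = 237170.8245
Throughput (kbps) = 237170.8245 * 8 / 1000 = 1897.366596 -> 1897.37 kbps (2 dp)

1897.37


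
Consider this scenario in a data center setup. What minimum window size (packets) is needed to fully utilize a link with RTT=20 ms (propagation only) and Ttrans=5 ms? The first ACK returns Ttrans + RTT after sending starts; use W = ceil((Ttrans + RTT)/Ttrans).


Given: Ttrans = 5 ms, RTT = 20 ms (= 2 * Tprop, Tprop = 10 ms)
Time until first ACK returns = Ttrans + RTT = 5 + 20 = 25 ms
Need W * Ttrans >= Ttrans + RTT  ->  W >= (Ttrans + RTT) / Ttrans
(Ttrans + RTT) / Ttrans = 25 / 5 = 5
W_min = ceil(5) = 5

5


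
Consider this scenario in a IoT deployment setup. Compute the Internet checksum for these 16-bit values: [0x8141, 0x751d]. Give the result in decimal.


Given words: [0x8141, 0x751d]
Step 1: Sum all words
Raw sum = 33089 + 29981 = 63070
One's complement = ~63070 & 0xFFFF = 2465

2465


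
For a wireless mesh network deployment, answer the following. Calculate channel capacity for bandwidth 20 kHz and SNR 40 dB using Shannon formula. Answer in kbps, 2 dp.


Given: B = 20 kHz, SNR = 40 dB
SNR linear = 10^(40/10) = 10000
1 + SNR = 10001
log2(10001) = 13.2878566418
C = 20 * 1000 * 13.2878566418 = 265757.1328 bps
C = 265.757133 kbps -> 265.76 kbps (2 dp)

265.76


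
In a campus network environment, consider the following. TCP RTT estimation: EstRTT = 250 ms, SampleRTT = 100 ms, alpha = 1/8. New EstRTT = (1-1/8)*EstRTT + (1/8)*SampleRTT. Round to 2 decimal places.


Given: EstRTT = 250 ms, SampleRTT = 100 ms, alpha = 1/8
New EstRTT = (1 - alpha) * EstRTT + alpha * SampleRTT
(7/8) * 250 = 218.75
(1/8) * 100 = 12.5
New EstRTT = 218.75 + 12.5 = 231.25 ms -> 231.25 ms (2 dp)

231.25


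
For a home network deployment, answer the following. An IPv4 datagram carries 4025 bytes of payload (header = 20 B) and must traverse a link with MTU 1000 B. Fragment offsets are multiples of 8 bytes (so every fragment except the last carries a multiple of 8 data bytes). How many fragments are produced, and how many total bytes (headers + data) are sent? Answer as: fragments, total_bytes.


Max data per non-final fragment = floor((MTU - header)/8)*8 = floor((1000 - 20)/8)*8 = floor(980/8)*8 = 976 B
Final fragment needs no 8-byte alignment: it can carry up to MTU - header = 980 B
Non-final fragments needed = ceil((payload - 980) / 976) = ceil(3045/976) = ceil(3.1199) = 4
Number of fragments = 4 + 1 = 5
Fragment sizes (data): 4 * 976 B + 121 B (last, 121 <= 980 OK)
Total bytes sent = payload + n_frags * header = 4025 + 5*20 = 4025 + 100 = 4125 B

5, 4125


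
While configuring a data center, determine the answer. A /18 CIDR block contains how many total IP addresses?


Given: CIDR prefix /18
Host bits = 32 - 18 = 14
Total addresses = 2^14 = 16384

16384


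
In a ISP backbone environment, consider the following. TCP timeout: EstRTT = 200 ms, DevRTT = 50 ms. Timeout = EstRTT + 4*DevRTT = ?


Given: EstRTT = 200 ms, DevRTT = 50 ms
Timeout = EstRTT + 4 * DevRTT
4 * DevRTT = 4 * 50 = 200
Timeout = 200 + 200 = 400 ms

400


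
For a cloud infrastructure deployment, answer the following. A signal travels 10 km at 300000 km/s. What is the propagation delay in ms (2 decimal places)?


Given: distance = 10 km, speed = 300000 km/s
Delay = distance / speed = 10 / 300000 seconds
Delay in ms = 10 * 1000 / 300000
Delay = 0.0333 ms
Rounded to 2 dp = 0.03 ms

0.03


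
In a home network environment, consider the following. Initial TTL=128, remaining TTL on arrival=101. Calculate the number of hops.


Given: initial TTL = 128, received TTL = 101
Hops = initial TTL - received TTL
Hops = 128 - 101 = 27

27


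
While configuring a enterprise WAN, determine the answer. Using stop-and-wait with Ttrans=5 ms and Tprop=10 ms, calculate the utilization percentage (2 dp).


Given: Ttrans = 5 ms, Tprop = 10 ms
RTT = 2 * Tprop = 2 * 10 = 20 ms
U = Ttrans / (Ttrans + RTT)
U = 5 / (5 + 20)
U = 5 / 25 = 0.2
U% = 20.00%

20.00


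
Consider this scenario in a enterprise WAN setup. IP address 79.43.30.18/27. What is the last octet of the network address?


Given: IP = 79.43.30.18, prefix = /27
Subnet mask = 255.255.255.224
Last octet of IP: 18
Last octet of mask: 224
Network last octet = 18 AND 224 = 0

0


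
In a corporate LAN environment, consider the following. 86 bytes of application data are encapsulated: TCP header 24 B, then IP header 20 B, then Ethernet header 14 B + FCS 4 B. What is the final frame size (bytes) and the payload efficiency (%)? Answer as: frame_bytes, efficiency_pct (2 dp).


TCP segment = 86 + 24 = 110 B
IP packet = 110 + 20 = 130 B
Ethernet frame = 130 + 14 + 4 = 148 B
Efficiency = app / frame = 86 / 148 = 0.581081 = 58.1081% -> 58.11% (2 dp)

148, 58.11


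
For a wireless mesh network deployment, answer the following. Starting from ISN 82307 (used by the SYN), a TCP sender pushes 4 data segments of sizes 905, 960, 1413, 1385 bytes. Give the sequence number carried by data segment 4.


The SYN occupies sequence number ISN = 82307, so the first data byte is ISN + 1 = 82308.
SEQ of data segment i = (ISN + 1) + sum of payload sizes of segments 1..i-1.
Segment 1: SEQ = 82308, payload = 905 bytes
Segment 2: SEQ = 83213, payload = 960 bytes
Segment 3: SEQ = 84173, payload = 1413 bytes
Segment 4: SEQ = 85586, payload = 1385 bytes
SEQ of segment 4 = 82308 + 905 + 960 + 1413 = 85586

85586


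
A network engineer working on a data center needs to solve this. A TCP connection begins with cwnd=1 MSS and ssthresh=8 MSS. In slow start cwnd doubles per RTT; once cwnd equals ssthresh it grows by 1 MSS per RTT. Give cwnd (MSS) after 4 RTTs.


RTT 0: cwnd = 1 MSS (initial)
RTT 1: cwnd = 2 MSS (slow start, doubled)
RTT 2: cwnd = 4 MSS (slow start, doubled)
RTT 3: cwnd = 8 MSS (slow start, doubled)
RTT 4: cwnd = 9 MSS (congestion avoidance, +1)

9


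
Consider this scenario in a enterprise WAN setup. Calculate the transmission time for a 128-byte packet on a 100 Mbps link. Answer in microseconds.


Given: packet = 128 bytes, bandwidth = 100 Mbps
Packet in bits = 128 * 8 = 1024 bits
Bandwidth = 100 * 10^6 = 100000000 bps
Time = 1024 / 100000000 seconds
Time in us = 1024 * 10^6 / 100000000 = 10.24

10.24
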